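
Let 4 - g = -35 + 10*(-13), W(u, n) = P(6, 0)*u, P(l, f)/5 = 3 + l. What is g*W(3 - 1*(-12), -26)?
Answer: 114075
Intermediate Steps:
P(l, f) = 15 + 5*l (P(l, f) = 5*(3 + l) = 15 + 5*l)
W(u, n) = 45*u (W(u, n) = (15 + 5*6)*u = (15 + 30)*u = 45*u)
g = 169 (g = 4 - (-35 + 10*(-13)) = 4 - (-35 - 130) = 4 - 1*(-165) = 4 + 165 = 169)
g*W(3 - 1*(-12), -26) = 169*(45*(3 - 1*(-12))) = 169*(45*(3 + 12)) = 169*(45*15) = 169*675 = 114075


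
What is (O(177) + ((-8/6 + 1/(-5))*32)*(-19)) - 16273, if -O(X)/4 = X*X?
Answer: -2109851/15 ≈ -1.4066e+5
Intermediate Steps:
O(X) = -4*X**2 (O(X) = -4*X*X = -4*X**2)
(O(177) + ((-8/6 + 1/(-5))*32)*(-19)) - 16273 = (-4*177**2 + ((-8/6 + 1/(-5))*32)*(-19)) - 16273 = (-4*31329 + ((-8*1/6 + 1*(-1/5))*32)*(-19)) - 16273 = (-125316 + ((-4/3 - 1/5)*32)*(-19)) - 16273 = (-125316 - 23/15*32*(-19)) - 16273 = (-125316 - 736/15*(-19)) - 16273 = (-125316 + 13984/15) - 16273 = -1865756/15 - 16273 = -2109851/15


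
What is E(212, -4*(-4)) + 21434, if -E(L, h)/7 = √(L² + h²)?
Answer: 21434 - 140*√113 ≈ 19946.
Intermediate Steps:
E(L, h) = -7*√(L² + h²)
E(212, -4*(-4)) + 21434 = -7*√(212² + (-4*(-4))²) + 21434 = -7*√(44944 + 16²) + 21434 = -7*√(44944 + 256) + 21434 = -140*√113 + 21434 = 21434 - 140*√113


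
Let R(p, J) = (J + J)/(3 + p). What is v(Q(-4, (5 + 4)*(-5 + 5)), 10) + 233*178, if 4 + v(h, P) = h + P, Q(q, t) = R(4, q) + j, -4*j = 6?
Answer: 580683/14 ≈ 41477.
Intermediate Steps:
j = -3/2 (j = -¼*6 = -3/2 ≈ -1.5000)
R(p, J) = 2*J/(3 + p) (R(p, J) = (2*J)/(3 + p) = 2*J/(3 + p))
Q(q, t) = -3/2 + 2*q/7 (Q(q, t) = 2*q/(3 + 4) - 3/2 = 2*q/7 - 3/2 = -3/2 + 2*q/7)
v(h, P) = -4 + P + h (v(h, P) = -4 + (h + P) = -4 + (P + h) = -4 + P + h)
v(Q(-4, (5 + 4)*(-5 + 5)), 10) + 233*178 = (-4 + 10 + (-3/2 + (2/7)*(-4))) + 233*178 = (-4 + 10 + (-3/2 - 8/7)) + 41474 = (-4 + 10 - 37/14) + 41474 = 47/14 + 41474 = 580683/14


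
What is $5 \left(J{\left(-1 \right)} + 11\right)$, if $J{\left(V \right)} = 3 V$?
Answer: $40$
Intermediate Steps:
$5 \left(J{\left(-1 \right)} + 11\right) = 5 \left(3 \left(-1\right) + 11\right) = 5 \left(-3 + 11\right) = 5 \cdot 8 = 40$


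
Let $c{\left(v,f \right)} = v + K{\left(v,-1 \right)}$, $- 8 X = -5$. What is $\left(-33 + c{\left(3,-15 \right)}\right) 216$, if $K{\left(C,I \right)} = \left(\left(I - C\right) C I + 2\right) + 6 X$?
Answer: $-2646$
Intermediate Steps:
$X = \frac{5}{8}$ ($X = \left(- \frac{1}{8}\right) \left(-5\right) = \frac{5}{8} \approx 0.625$)
$K{\left(C,I \right)} = \frac{23}{4} + C I \left(I - C\right)$ ($K{\left(C,I \right)} = \left(\left(I - C\right) C I + 2\right) + 6 \cdot \frac{5}{8} = \left(C \left(I - C\right) I + 2\right) + \frac{15}{4} = \left(C I \left(I - C\right) + 2\right) + \frac{15}{4} = \left(2 + C I \left(I - C\right)\right) + \frac{15}{4} = \frac{23}{4} + C I \left(I - C\right)$)
$c{\left(v,f \right)} = \frac{23}{4} + v^{2} + 2 v$ ($c{\left(v,f \right)} = v + \left(\frac{23}{4} + v \left(-1\right)^{2} - - v^{2}\right) = v + \left(\frac{23}{4} + v 1 + v^{2}\right) = v + \left(\frac{23}{4} + v + v^{2}\right) = \frac{23}{4} + v^{2} + 2 v$)
$\left(-33 + c{\left(3,-15 \right)}\right) 216 = \left(-33 + \left(\frac{23}{4} + 3^{2} + 2 \cdot 3\right)\right) 216 = \left(-33 + \left(\frac{23}{4} + 9 + 6\right)\right) 216 = \left(-33 + \frac{83}{4}\right) 216 = \left(- \frac{49}{4}\right) 216 = -2646$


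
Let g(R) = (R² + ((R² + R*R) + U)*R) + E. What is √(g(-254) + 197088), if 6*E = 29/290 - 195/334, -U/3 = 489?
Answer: 2*I*√50419678538415/2505 ≈ 5669.2*I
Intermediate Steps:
U = -1467 (U = -3*489 = -1467)
E = -202/2505 (E = (29/290 - 195/334)/6 = (29*(1/290) - 195*1/334)/6 = (⅒ - 195/334)/6 = (⅙)*(-404/835) = -202/2505 ≈ -0.080639)
g(R) = -202/2505 + R² + R*(-1467 + 2*R²) (g(R) = (R² + ((R² + R*R) - 1467)*R) - 202/2505 = (R² + ((R² + R²) - 1467)*R) - 202/2505 = (R² + (2*R² - 1467)*R) - 202/2505 = (R² + (-1467 + 2*R²)*R) - 202/2505 = (R² + R*(-1467 + 2*R²)) - 202/2505 = -202/2505 + R² + R*(-1467 + 2*R²))
√(g(-254) + 197088) = √((-202/2505 + (-254)² - 1467*(-254) + 2*(-254)³) + 197088) = √((-202/2505 + 64516 + 372618 + 2*(-16387064)) + 197088) = √((-202/2505 + 64516 + 372618 - 32774128) + 197088) = √(-81004170172/2505 + 197088) = √(-80510464732/2505) = 2*I*√50419678538415/2505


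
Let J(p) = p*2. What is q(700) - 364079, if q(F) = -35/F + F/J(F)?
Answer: -7281571/20 ≈ -3.6408e+5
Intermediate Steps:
J(p) = 2*p
q(F) = ½ - 35/F (q(F) = -35/F + F/((2*F)) = -35/F + F*(1/(2*F)) = -35/F + ½ = ½ - 35/F)
q(700) - 364079 = (½)*(-70 + 700)/700 - 364079 = (½)*(1/700)*630 - 364079 = 9/20 - 364079 = -7281571/20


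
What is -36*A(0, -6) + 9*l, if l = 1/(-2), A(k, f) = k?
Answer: -9/2 ≈ -4.5000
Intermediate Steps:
l = -½ ≈ -0.50000
-36*A(0, -6) + 9*l = -36*0 + 9*(-½) = 0 - 9/2 = -9/2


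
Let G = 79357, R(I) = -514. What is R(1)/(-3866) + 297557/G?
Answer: 595572430/153397081 ≈ 3.8826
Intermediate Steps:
R(1)/(-3866) + 297557/G = -514/(-3866) + 297557/79357 = -514*(-1/3866) + 297557*(1/79357) = 257/1933 + 297557/79357 = 595572430/153397081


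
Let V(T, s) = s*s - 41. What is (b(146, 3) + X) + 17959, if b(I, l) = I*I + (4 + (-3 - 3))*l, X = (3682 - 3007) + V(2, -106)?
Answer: 51139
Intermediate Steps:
V(T, s) = -41 + s² (V(T, s) = s² - 41 = -41 + s²)
X = 11870 (X = (3682 - 3007) + (-41 + (-106)²) = 675 + (-41 + 11236) = 675 + 11195 = 11870)
b(I, l) = I² - 2*l (b(I, l) = I² + (4 - 6)*l = I² - 2*l)
(b(146, 3) + X) + 17959 = ((146² - 2*3) + 11870) + 17959 = ((21316 - 6) + 11870) + 17959 = (21310 + 11870) + 17959 = 33180 + 17959 = 51139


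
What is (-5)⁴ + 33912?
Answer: 34537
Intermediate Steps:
(-5)⁴ + 33912 = 625 + 33912 = 34537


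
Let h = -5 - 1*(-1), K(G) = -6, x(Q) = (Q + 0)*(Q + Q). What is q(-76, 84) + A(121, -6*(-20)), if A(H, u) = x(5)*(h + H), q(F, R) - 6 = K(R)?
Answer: 5850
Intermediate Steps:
x(Q) = 2*Q² (x(Q) = Q*(2*Q) = 2*Q²)
h = -4 (h = -5 + 1 = -4)
q(F, R) = 0 (q(F, R) = 6 - 6 = 0)
A(H, u) = -200 + 50*H (A(H, u) = (2*5²)*(-4 + H) = (2*25)*(-4 + H) = 50*(-4 + H) = -200 + 50*H)
q(-76, 84) + A(121, -6*(-20)) = 0 + (-200 + 50*121) = 0 + (-200 + 6050) = 0 + 5850 = 5850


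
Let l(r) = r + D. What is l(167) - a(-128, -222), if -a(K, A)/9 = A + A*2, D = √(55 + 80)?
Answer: -5827 + 3*√15 ≈ -5815.4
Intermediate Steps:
D = 3*√15 (D = √135 = 3*√15 ≈ 11.619)
a(K, A) = -27*A (a(K, A) = -9*(A + A*2) = -9*(A + 2*A) = -27*A)
l(r) = r + 3*√15
l(167) - a(-128, -222) = (167 + 3*√15) - (-27)*(-222) = (167 + 3*√15) - 1*5994 = (167 + 3*√15) - 5994 = -5827 + 3*√15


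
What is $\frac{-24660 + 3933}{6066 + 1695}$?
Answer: $- \frac{6909}{2587} \approx -2.6707$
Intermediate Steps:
$\frac{-24660 + 3933}{6066 + 1695} = - \frac{20727}{7761} = \left(-20727\right) \frac{1}{7761} = - \frac{6909}{2587}$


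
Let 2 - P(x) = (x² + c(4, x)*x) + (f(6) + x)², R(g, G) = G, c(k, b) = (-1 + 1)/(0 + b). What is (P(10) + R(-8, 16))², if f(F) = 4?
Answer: 77284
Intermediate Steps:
c(k, b) = 0 (c(k, b) = 0/b = 0)
P(x) = 2 - x² - (4 + x)² (P(x) = 2 - ((x² + 0*x) + (4 + x)²) = 2 - ((x² + 0) + (4 + x)²) = 2 - (x² + (4 + x)²) = 2 + (-x² - (4 + x)²) = 2 - x² - (4 + x)²)
(P(10) + R(-8, 16))² = ((2 - 1*10² - (4 + 10)²) + 16)² = ((2 - 1*100 - 1*14²) + 16)² = ((2 - 100 - 1*196) + 16)² = ((2 - 100 - 196) + 16)² = (-294 + 16)² = (-278)² = 77284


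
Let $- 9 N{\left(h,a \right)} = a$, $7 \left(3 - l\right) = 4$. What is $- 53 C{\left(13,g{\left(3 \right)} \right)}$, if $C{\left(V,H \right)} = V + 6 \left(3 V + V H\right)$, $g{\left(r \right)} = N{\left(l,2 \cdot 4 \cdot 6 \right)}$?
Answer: $8957$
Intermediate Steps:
$l = \frac{17}{7}$ ($l = 3 - \frac{4}{7} = \frac{17}{7} \approx 2.4286$)
$N{\left(h,a \right)} = - \frac{a}{9}$
$g{\left(r \right)} = - \frac{16}{3}$ ($g{\left(r \right)} = - \frac{2 \cdot 4 \cdot 6}{9} = - \frac{8 \cdot 6}{9} = \left(- \frac{1}{9}\right) 48 = - \frac{16}{3}$)
$C{\left(V,H \right)} = 19 V + 6 H V$ ($C{\left(V,H \right)} = V + 6 \left(3 V + H V\right) = V + \left(18 V + 6 H V\right) = 19 V + 6 H V$)
$- 53 C{\left(13,g{\left(3 \right)} \right)} = - 53 \cdot 13 \left(19 + 6 \left(- \frac{16}{3}\right)\right) = - 53 \cdot 13 \left(19 - 32\right) = - 53 \cdot 13 \left(-13\right) = \left(-53\right) \left(-169\right) = 8957$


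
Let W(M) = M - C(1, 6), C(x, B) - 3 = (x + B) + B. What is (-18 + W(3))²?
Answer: 961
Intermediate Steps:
C(x, B) = 3 + x + 2*B (C(x, B) = 3 + ((x + B) + B) = 3 + ((B + x) + B) = 3 + (x + 2*B) = 3 + x + 2*B)
W(M) = -16 + M (W(M) = M - (3 + 1 + 2*6) = M - (3 + 1 + 12) = M - 1*16 = M - 16 = -16 + M)
(-18 + W(3))² = (-18 + (-16 + 3))² = (-18 - 13)² = (-31)² = 961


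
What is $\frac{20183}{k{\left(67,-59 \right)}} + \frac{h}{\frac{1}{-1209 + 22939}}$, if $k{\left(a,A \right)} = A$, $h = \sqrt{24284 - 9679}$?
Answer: $- \frac{20183}{59} + 21730 \sqrt{14605} \approx 2.6258 \cdot 10^{6}$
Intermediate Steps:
$h = \sqrt{14605}$ ($h = \sqrt{24284 - 9679} = \sqrt{14605} \approx 120.85$)
$\frac{20183}{k{\left(67,-59 \right)}} + \frac{h}{\frac{1}{-1209 + 22939}} = \frac{20183}{-59} + \frac{\sqrt{14605}}{\frac{1}{-1209 + 22939}} = 20183 \left(- \frac{1}{59}\right) + \frac{\sqrt{14605}}{\frac{1}{21730}} = - \frac{20183}{59} + \sqrt{14605} \frac{1}{\frac{1}{21730}} = - \frac{20183}{59} + \sqrt{14605} \cdot 21730 = - \frac{20183}{59} + 21730 \sqrt{14605}$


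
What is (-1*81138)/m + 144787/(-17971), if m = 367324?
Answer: -27320935493/3300589802 ≈ -8.2776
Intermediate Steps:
(-1*81138)/m + 144787/(-17971) = -1*81138/367324 + 144787/(-17971) = -81138*1/367324 + 144787*(-1/17971) = -40569/183662 - 144787/17971 = -27320935493/3300589802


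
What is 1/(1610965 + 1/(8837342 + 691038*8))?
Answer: 14365646/23142552908391 ≈ 6.2075e-7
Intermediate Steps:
1/(1610965 + 1/(8837342 + 691038*8)) = 1/(1610965 + 1/(8837342 + 5528304)) = 1/(1610965 + 1/14365646) = 1/(23142552908391/14365646) = 14365646/23142552908391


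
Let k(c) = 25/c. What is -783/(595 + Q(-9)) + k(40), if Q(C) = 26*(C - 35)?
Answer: 1001/488 ≈ 2.0512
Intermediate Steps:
Q(C) = -910 + 26*C (Q(C) = 26*(-35 + C) = -910 + 26*C)
-783/(595 + Q(-9)) + k(40) = -783/(595 + (-910 + 26*(-9))) + 25/40 = -783/(595 + (-910 - 234)) + 25*(1/40) = -783/(595 - 1144) + 5/8 = -783/(-549) + 5/8 = -1/549*(-783) + 5/8 = 87/61 + 5/8 = 1001/488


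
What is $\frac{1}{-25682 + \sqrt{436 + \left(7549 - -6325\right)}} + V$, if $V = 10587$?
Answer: $\frac{3491332221068}{329775407} - \frac{3 \sqrt{1590}}{659550814} \approx 10587.0$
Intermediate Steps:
$\frac{1}{-25682 + \sqrt{436 + \left(7549 - -6325\right)}} + V = \frac{1}{-25682 + \sqrt{436 + \left(7549 - -6325\right)}} + 10587 = \frac{1}{-25682 + \sqrt{436 + \left(7549 + 6325\right)}} + 10587 = \frac{1}{-25682 + \sqrt{436 + 13874}} + 10587 = \frac{1}{-25682 + \sqrt{14310}} + 10587 = \frac{1}{-25682 + 3 \sqrt{1590}} + 10587 = 10587 + \frac{1}{-25682 + 3 \sqrt{1590}}$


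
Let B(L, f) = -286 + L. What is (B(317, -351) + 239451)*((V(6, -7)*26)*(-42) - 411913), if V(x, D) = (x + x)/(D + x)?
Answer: -95507576938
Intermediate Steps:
V(x, D) = 2*x/(D + x) (V(x, D) = (2*x)/(D + x) = 2*x/(D + x))
(B(317, -351) + 239451)*((V(6, -7)*26)*(-42) - 411913) = ((-286 + 317) + 239451)*(((2*6/(-7 + 6))*26)*(-42) - 411913) = (31 + 239451)*(((2*6/(-1))*26)*(-42) - 411913) = 239482*(((2*6*(-1))*26)*(-42) - 411913) = 239482*(-12*26*(-42) - 411913) = 239482*(-312*(-42) - 411913) = 239482*(13104 - 411913) = 239482*(-398809) = -95507576938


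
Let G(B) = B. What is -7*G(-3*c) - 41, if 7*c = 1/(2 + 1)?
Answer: -40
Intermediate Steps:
c = 1/21 (c = 1/(7*(2 + 1)) = (1/7)/3 = (1/7)*(1/3) = 1/21 ≈ 0.047619)
-7*G(-3*c) - 41 = -(-21)/21 - 41 = -7*(-1/7) - 41 = 1 - 41 = -40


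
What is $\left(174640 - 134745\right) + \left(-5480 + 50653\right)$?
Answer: $85068$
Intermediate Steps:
$\left(174640 - 134745\right) + \left(-5480 + 50653\right) = 39895 + 45173 = 85068$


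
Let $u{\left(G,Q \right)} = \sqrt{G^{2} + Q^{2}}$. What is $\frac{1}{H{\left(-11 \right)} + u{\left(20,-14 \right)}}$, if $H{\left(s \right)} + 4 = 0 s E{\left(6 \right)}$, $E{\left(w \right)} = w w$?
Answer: $\frac{1}{145} + \frac{\sqrt{149}}{290} \approx 0.048988$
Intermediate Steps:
$E{\left(w \right)} = w^{2}$
$H{\left(s \right)} = -4$ ($H{\left(s \right)} = -4 + 0 s 6^{2} = -4 + 0 \cdot 36 = -4 + 0 = -4$)
$\frac{1}{H{\left(-11 \right)} + u{\left(20,-14 \right)}} = \frac{1}{-4 + \sqrt{20^{2} + \left(-14\right)^{2}}} = \frac{1}{-4 + \sqrt{400 + 196}} = \frac{1}{-4 + \sqrt{596}} = \frac{1}{-4 + 2 \sqrt{149}}$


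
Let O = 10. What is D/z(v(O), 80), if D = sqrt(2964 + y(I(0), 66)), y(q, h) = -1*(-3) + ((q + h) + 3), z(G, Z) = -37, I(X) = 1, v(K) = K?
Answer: -sqrt(3037)/37 ≈ -1.4894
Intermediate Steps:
y(q, h) = 6 + h + q (y(q, h) = 3 + ((h + q) + 3) = 3 + (3 + h + q) = 6 + h + q)
D = sqrt(3037) (D = sqrt(2964 + (6 + 66 + 1)) = sqrt(2964 + 73) = sqrt(3037) ≈ 55.109)
D/z(v(O), 80) = sqrt(3037)/(-37) = sqrt(3037)*(-1/37) = -sqrt(3037)/37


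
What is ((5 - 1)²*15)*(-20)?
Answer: -4800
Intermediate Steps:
((5 - 1)²*15)*(-20) = (4²*15)*(-20) = (16*15)*(-20) = 240*(-20) = -4800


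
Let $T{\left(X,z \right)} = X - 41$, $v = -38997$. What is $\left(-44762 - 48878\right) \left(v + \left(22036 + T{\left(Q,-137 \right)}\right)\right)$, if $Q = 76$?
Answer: $1584950640$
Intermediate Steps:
$T{\left(X,z \right)} = -41 + X$
$\left(-44762 - 48878\right) \left(v + \left(22036 + T{\left(Q,-137 \right)}\right)\right) = \left(-44762 - 48878\right) \left(-38997 + \left(22036 + \left(-41 + 76\right)\right)\right) = - 93640 \left(-38997 + \left(22036 + 35\right)\right) = - 93640 \left(-38997 + 22071\right) = \left(-93640\right) \left(-16926\right) = 1584950640$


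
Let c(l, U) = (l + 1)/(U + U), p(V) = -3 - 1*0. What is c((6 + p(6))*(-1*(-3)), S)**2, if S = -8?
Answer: 25/64 ≈ 0.39063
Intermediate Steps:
p(V) = -3 (p(V) = -3 + 0 = -3)
c(l, U) = (1 + l)/(2*U) (c(l, U) = (1 + l)/((2*U)) = (1 + l)*(1/(2*U)) = (1 + l)/(2*U))
c((6 + p(6))*(-1*(-3)), S)**2 = ((1/2)*(1 + (6 - 3)*(-1*(-3)))/(-8))**2 = ((1/2)*(-1/8)*(1 + 3*3))**2 = ((1/2)*(-1/8)*(1 + 9))**2 = ((1/2)*(-1/8)*10)**2 = (-5/8)**2 = 25/64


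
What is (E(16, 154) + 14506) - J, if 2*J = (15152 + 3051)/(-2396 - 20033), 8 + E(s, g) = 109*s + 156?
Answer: 735599687/44858 ≈ 16398.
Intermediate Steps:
E(s, g) = 148 + 109*s (E(s, g) = -8 + (109*s + 156) = -8 + (156 + 109*s) = 148 + 109*s)
J = -18203/44858 (J = ((15152 + 3051)/(-2396 - 20033))/2 = (18203/(-22429))/2 = (18203*(-1/22429))/2 = (1/2)*(-18203/22429) = -18203/44858 ≈ -0.40579)
(E(16, 154) + 14506) - J = ((148 + 109*16) + 14506) - 1*(-18203/44858) = ((148 + 1744) + 14506) + 18203/44858 = (1892 + 14506) + 18203/44858 = 16398 + 18203/44858 = 735599687/44858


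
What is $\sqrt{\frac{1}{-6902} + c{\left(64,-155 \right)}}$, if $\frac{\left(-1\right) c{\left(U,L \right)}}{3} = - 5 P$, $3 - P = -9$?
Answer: $\frac{\sqrt{8574761818}}{6902} \approx 13.416$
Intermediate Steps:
$P = 12$ ($P = 3 - -9 = 3 + 9 = 12$)
$c{\left(U,L \right)} = 180$ ($c{\left(U,L \right)} = - 3 \left(\left(-5\right) 12\right) = \left(-3\right) \left(-60\right) = 180$)
$\sqrt{\frac{1}{-6902} + c{\left(64,-155 \right)}} = \sqrt{\frac{1}{-6902} + 180} = \sqrt{- \frac{1}{6902} + 180} = \sqrt{\frac{1242359}{6902}} = \frac{\sqrt{8574761818}}{6902}$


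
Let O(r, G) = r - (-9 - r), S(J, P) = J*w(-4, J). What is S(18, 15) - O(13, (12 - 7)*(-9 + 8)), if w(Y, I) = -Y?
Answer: 37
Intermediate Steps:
S(J, P) = 4*J (S(J, P) = J*(-1*(-4)) = J*4 = 4*J)
O(r, G) = 9 + 2*r (O(r, G) = r + (9 + r) = 9 + 2*r)
S(18, 15) - O(13, (12 - 7)*(-9 + 8)) = 4*18 - (9 + 2*13) = 72 - (9 + 26) = 72 - 1*35 = 72 - 35 = 37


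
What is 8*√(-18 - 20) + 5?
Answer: 5 + 8*I*√38 ≈ 5.0 + 49.315*I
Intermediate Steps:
8*√(-18 - 20) + 5 = 8*√(-38) + 5 = 8*(I*√38) + 5 = 8*I*√38 + 5 = 5 + 8*I*√38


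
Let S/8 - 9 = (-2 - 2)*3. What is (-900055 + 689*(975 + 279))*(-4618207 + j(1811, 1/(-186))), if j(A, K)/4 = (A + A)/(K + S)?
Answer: 15817832580641/95 ≈ 1.6650e+11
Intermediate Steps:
S = -24 (S = 72 + 8*((-2 - 2)*3) = 72 + 8*(-4*3) = 72 + 8*(-12) = 72 - 96 = -24)
j(A, K) = 8*A/(-24 + K) (j(A, K) = 4*((A + A)/(K - 24)) = 4*((2*A)/(-24 + K)) = 4*(2*A/(-24 + K)) = 8*A/(-24 + K))
(-900055 + 689*(975 + 279))*(-4618207 + j(1811, 1/(-186))) = (-900055 + 689*(975 + 279))*(-4618207 + 8*1811/(-24 + 1/(-186))) = (-900055 + 689*1254)*(-4618207 + 8*1811/(-24 - 1/186)) = (-900055 + 864006)*(-4618207 + 8*1811/(-4465/186)) = -36049*(-4618207 + 8*1811*(-186/4465)) = -36049*(-4618207 - 2694768/4465) = -36049*(-20622989023/4465) = 15817832580641/95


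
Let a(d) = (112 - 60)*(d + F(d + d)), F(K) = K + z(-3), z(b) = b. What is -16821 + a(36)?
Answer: -11361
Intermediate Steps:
F(K) = -3 + K (F(K) = K - 3 = -3 + K)
a(d) = -156 + 156*d (a(d) = (112 - 60)*(d + (-3 + (d + d))) = 52*(d + (-3 + 2*d)) = 52*(-3 + 3*d) = -156 + 156*d)
-16821 + a(36) = -16821 + (-156 + 156*36) = -16821 + (-156 + 5616) = -16821 + 5460 = -11361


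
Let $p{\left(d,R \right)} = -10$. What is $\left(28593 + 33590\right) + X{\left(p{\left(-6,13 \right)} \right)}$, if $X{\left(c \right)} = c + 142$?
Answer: $62315$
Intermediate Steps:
$X{\left(c \right)} = 142 + c$
$\left(28593 + 33590\right) + X{\left(p{\left(-6,13 \right)} \right)} = \left(28593 + 33590\right) + \left(142 - 10\right) = 62183 + 132 = 62315$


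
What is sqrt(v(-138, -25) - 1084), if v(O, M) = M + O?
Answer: I*sqrt(1247) ≈ 35.313*I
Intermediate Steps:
sqrt(v(-138, -25) - 1084) = sqrt((-25 - 138) - 1084) = sqrt(-163 - 1084) = sqrt(-1247) = I*sqrt(1247)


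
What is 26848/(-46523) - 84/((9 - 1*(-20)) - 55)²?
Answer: -5514295/7862387 ≈ -0.70135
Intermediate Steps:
26848/(-46523) - 84/((9 - 1*(-20)) - 55)² = 26848*(-1/46523) - 84/((9 + 20) - 55)² = -26848/46523 - 84/(29 - 55)² = -26848/46523 - 84/((-26)²) = -26848/46523 - 84/676 = -26848/46523 - 84*1/676 = -26848/46523 - 21/169 = -5514295/7862387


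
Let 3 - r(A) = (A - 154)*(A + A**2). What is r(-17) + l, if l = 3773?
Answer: 50288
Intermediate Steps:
r(A) = 3 - (-154 + A)*(A + A**2) (r(A) = 3 - (A - 154)*(A + A**2) = 3 - (-154 + A)*(A + A**2))
r(-17) + l = (3 - 1*(-17)**3 + 153*(-17)**2 + 154*(-17)) + 3773 = (3 - 1*(-4913) + 153*289 - 2618) + 3773 = (3 + 4913 + 44217 - 2618) + 3773 = 46515 + 3773 = 50288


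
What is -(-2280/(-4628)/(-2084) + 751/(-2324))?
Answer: 453031717/1400900228 ≈ 0.32339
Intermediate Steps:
-(-2280/(-4628)/(-2084) + 751/(-2324)) = -(-2280*(-1/4628)*(-1/2084) + 751*(-1/2324)) = -((570/1157)*(-1/2084) - 751/2324) = -(-285/1205594 - 751/2324) = -1*(-453031717/1400900228) = 453031717/1400900228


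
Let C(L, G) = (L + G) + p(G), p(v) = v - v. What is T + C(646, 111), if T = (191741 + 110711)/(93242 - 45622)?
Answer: 9087698/11905 ≈ 763.35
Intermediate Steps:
p(v) = 0
C(L, G) = G + L (C(L, G) = (L + G) + 0 = (G + L) + 0 = G + L)
T = 75613/11905 (T = 302452/47620 = 302452*(1/47620) = 75613/11905 ≈ 6.3514)
T + C(646, 111) = 75613/11905 + (111 + 646) = 75613/11905 + 757 = 9087698/11905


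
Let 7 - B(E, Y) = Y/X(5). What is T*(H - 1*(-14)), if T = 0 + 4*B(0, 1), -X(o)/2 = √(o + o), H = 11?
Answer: 700 + 5*√10 ≈ 715.81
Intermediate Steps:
X(o) = -2*√2*√o (X(o) = -2*√(o + o) = -2*√2*√o)
B(E, Y) = 7 + Y*√10/20 (B(E, Y) = 7 - Y/((-2*√2*√5)) = 7 - Y/((-2*√10)) = 7 - Y*(-√10/20) = 7 - (-1)*Y*√10/20 = 7 + Y*√10/20)
T = 28 + √10/5 (T = 0 + 4*(7 + (1/20)*1*√10) = 0 + 4*(7 + √10/20) = 0 + (28 + √10/5) = 28 + √10/5 ≈ 28.632)
T*(H - 1*(-14)) = (28 + √10/5)*(11 - 1*(-14)) = (28 + √10/5)*(11 + 14) = (28 + √10/5)*25 = 700 + 5*√10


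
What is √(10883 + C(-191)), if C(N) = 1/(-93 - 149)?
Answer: √5267370/22 ≈ 104.32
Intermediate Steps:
C(N) = -1/242 (C(N) = 1/(-242) = -1/242)
√(10883 + C(-191)) = √(10883 - 1/242) = √(2633685/242) = √5267370/22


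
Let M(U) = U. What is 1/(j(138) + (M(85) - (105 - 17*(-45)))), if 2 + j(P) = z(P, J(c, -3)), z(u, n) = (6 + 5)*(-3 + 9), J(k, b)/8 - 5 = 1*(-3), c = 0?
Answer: -1/721 ≈ -0.0013870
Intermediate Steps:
J(k, b) = 16 (J(k, b) = 40 + 8*(1*(-3)) = 40 + 8*(-3) = 40 - 24 = 16)
z(u, n) = 66 (z(u, n) = 11*6 = 66)
j(P) = 64 (j(P) = -2 + 66 = 64)
1/(j(138) + (M(85) - (105 - 17*(-45)))) = 1/(64 + (85 - (105 - 17*(-45)))) = 1/(64 + (85 - (105 + 765))) = 1/(64 + (85 - 1*870)) = 1/(64 + (85 - 870)) = 1/(64 - 785) = 1/(-721) = -1/721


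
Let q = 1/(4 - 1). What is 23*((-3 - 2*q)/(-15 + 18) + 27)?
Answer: 5336/9 ≈ 592.89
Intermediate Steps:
q = ⅓ (q = 1/3 = ⅓ ≈ 0.33333)
23*((-3 - 2*q)/(-15 + 18) + 27) = 23*((-3 - 2*⅓)/(-15 + 18) + 27) = 23*((-3 - ⅔)/3 + 27) = 23*(-11/3*⅓ + 27) = 23*(-11/9 + 27) = 23*(232/9) = 5336/9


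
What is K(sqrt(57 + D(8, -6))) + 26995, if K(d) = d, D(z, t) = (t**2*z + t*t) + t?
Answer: 26995 + 5*sqrt(15) ≈ 27014.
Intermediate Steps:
D(z, t) = t + t**2 + z*t**2 (D(z, t) = (z*t**2 + t**2) + t = (t**2 + z*t**2) + t = t + t**2 + z*t**2)
K(sqrt(57 + D(8, -6))) + 26995 = sqrt(57 - 6*(1 - 6 - 6*8)) + 26995 = sqrt(57 - 6*(1 - 6 - 48)) + 26995 = sqrt(57 - 6*(-53)) + 26995 = sqrt(57 + 318) + 26995 = sqrt(375) + 26995 = 5*sqrt(15) + 26995 = 26995 + 5*sqrt(15)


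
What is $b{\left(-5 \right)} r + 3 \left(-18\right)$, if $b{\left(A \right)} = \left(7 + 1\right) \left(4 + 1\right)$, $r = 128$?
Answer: $5066$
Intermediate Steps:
$b{\left(A \right)} = 40$ ($b{\left(A \right)} = 8 \cdot 5 = 40$)
$b{\left(-5 \right)} r + 3 \left(-18\right) = 40 \cdot 128 + 3 \left(-18\right) = 5120 - 54 = 5066$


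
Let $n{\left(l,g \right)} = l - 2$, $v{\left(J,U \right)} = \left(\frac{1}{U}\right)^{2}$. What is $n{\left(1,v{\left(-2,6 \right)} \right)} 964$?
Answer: $-964$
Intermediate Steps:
$v{\left(J,U \right)} = \frac{1}{U^{2}}$
$n{\left(l,g \right)} = -2 + l$
$n{\left(1,v{\left(-2,6 \right)} \right)} 964 = \left(-2 + 1\right) 964 = \left(-1\right) 964 = -964$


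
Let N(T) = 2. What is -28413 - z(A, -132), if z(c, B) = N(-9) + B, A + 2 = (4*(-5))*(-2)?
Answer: -28283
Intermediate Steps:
A = 38 (A = -2 + (4*(-5))*(-2) = -2 - 20*(-2) = -2 + 40 = 38)
z(c, B) = 2 + B
-28413 - z(A, -132) = -28413 - (2 - 132) = -28413 - 1*(-130) = -28413 + 130 = -28283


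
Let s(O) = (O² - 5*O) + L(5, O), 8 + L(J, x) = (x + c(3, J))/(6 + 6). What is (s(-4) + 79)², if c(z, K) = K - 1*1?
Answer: 11449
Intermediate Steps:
c(z, K) = -1 + K (c(z, K) = K - 1 = -1 + K)
L(J, x) = -97/12 + J/12 + x/12 (L(J, x) = -8 + (x + (-1 + J))/(6 + 6) = -8 + (-1 + J + x)/12 = -8 + (-1 + J + x)*(1/12) = -8 + (-1/12 + J/12 + x/12) = -97/12 + J/12 + x/12)
s(O) = -23/3 + O² - 59*O/12 (s(O) = (O² - 5*O) + (-97/12 + (1/12)*5 + O/12) = (O² - 5*O) + (-97/12 + 5/12 + O/12) = (O² - 5*O) + (-23/3 + O/12) = -23/3 + O² - 59*O/12)
(s(-4) + 79)² = ((-23/3 + (-4)² - 59/12*(-4)) + 79)² = ((-23/3 + 16 + 59/3) + 79)² = (28 + 79)² = 107² = 11449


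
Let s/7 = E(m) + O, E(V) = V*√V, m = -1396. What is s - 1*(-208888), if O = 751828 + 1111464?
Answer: 13251932 - 19544*I*√349 ≈ 1.3252e+7 - 3.6511e+5*I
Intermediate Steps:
O = 1863292
E(V) = V^(3/2)
s = 13043044 - 19544*I*√349 (s = 7*((-1396)^(3/2) + 1863292) = 7*(-2792*I*√349 + 1863292) = 7*(1863292 - 2792*I*√349) = 13043044 - 19544*I*√349 ≈ 1.3043e+7 - 3.6511e+5*I)
s - 1*(-208888) = (13043044 - 19544*I*√349) - 1*(-208888) = (13043044 - 19544*I*√349) + 208888 = 13251932 - 19544*I*√349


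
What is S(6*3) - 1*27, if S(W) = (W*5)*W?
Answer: 1593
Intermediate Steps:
S(W) = 5*W² (S(W) = (5*W)*W = 5*W²)
S(6*3) - 1*27 = 5*(6*3)² - 1*27 = 5*18² - 27 = 5*324 - 27 = 1620 - 27 = 1593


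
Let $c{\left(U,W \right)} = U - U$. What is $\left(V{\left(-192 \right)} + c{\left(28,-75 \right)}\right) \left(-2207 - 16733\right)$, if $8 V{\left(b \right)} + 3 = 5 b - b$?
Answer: $\frac{3650685}{2} \approx 1.8253 \cdot 10^{6}$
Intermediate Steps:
$V{\left(b \right)} = - \frac{3}{8} + \frac{b}{2}$ ($V{\left(b \right)} = - \frac{3}{8} + \frac{5 b - b}{8} = - \frac{3}{8} + \frac{4 b}{8} = - \frac{3}{8} + \frac{b}{2}$)
$c{\left(U,W \right)} = 0$
$\left(V{\left(-192 \right)} + c{\left(28,-75 \right)}\right) \left(-2207 - 16733\right) = \left(\left(- \frac{3}{8} + \frac{1}{2} \left(-192\right)\right) + 0\right) \left(-2207 - 16733\right) = \left(\left(- \frac{3}{8} - 96\right) + 0\right) \left(-18940\right) = \left(- \frac{771}{8} + 0\right) \left(-18940\right) = \left(- \frac{771}{8}\right) \left(-18940\right) = \frac{3650685}{2}$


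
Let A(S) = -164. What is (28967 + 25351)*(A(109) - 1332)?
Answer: -81259728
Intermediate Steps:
(28967 + 25351)*(A(109) - 1332) = (28967 + 25351)*(-164 - 1332) = 54318*(-1496) = -81259728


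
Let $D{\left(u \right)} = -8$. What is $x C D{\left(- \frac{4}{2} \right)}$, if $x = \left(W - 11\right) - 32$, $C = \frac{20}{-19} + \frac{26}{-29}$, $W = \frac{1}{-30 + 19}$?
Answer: $- \frac{4072608}{6061} \approx -671.94$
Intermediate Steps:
$W = - \frac{1}{11}$ ($W = \frac{1}{-11} = - \frac{1}{11} \approx -0.090909$)
$C = - \frac{1074}{551}$ ($C = 20 \left(- \frac{1}{19}\right) + 26 \left(- \frac{1}{29}\right) = - \frac{20}{19} - \frac{26}{29} = - \frac{1074}{551} \approx -1.9492$)
$x = - \frac{474}{11}$ ($x = \left(- \frac{1}{11} - 11\right) - 32 = - \frac{122}{11} - 32 = - \frac{474}{11} \approx -43.091$)
$x C D{\left(- \frac{4}{2} \right)} = \left(- \frac{474}{11}\right) \left(- \frac{1074}{551}\right) \left(-8\right) = \frac{509076}{6061} \left(-8\right) = - \frac{4072608}{6061}$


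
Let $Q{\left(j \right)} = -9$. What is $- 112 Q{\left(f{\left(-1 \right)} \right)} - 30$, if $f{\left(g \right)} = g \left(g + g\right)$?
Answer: $978$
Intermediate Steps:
$f{\left(g \right)} = 2 g^{2}$ ($f{\left(g \right)} = g 2 g = 2 g^{2}$)
$- 112 Q{\left(f{\left(-1 \right)} \right)} - 30 = \left(-112\right) \left(-9\right) - 30 = 1008 - 30 = 978$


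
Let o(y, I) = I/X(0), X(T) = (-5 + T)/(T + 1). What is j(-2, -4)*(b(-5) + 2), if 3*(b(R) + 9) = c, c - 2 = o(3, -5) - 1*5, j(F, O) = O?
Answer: 92/3 ≈ 30.667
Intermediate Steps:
X(T) = (-5 + T)/(1 + T)
o(y, I) = -I/5 (o(y, I) = I/(((-5 + 0)/(1 + 0))) = I/((-5/1)) = I/((1*(-5))) = I/(-5) = I*(-⅕) = -I/5)
c = -2 (c = 2 + (-⅕*(-5) - 1*5) = 2 + (1 - 5) = 2 - 4 = -2)
b(R) = -29/3 (b(R) = -9 + (⅓)*(-2) = -9 - ⅔ = -29/3)
j(-2, -4)*(b(-5) + 2) = -4*(-29/3 + 2) = -4*(-23/3) = 92/3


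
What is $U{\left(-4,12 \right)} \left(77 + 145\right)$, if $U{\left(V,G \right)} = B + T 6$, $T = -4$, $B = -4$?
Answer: $-6216$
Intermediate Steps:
$U{\left(V,G \right)} = -28$ ($U{\left(V,G \right)} = -4 - 24 = -28$)
$U{\left(-4,12 \right)} \left(77 + 145\right) = - 28 \left(77 + 145\right) = \left(-28\right) 222 = -6216$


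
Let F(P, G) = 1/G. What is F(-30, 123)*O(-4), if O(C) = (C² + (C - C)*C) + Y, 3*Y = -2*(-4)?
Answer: 56/369 ≈ 0.15176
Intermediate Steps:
Y = 8/3 (Y = (-2*(-4))/3 = (⅓)*8 = 8/3 ≈ 2.6667)
O(C) = 8/3 + C² (O(C) = (C² + (C - C)*C) + 8/3 = (C² + 0*C) + 8/3 = (C² + 0) + 8/3 = C² + 8/3 = 8/3 + C²)
F(-30, 123)*O(-4) = (8/3 + (-4)²)/123 = (8/3 + 16)/123 = (1/123)*(56/3) = 56/369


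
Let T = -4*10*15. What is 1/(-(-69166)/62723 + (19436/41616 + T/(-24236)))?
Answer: 3953922187428/6304568312939 ≈ 0.62715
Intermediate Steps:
T = -600 (T = -40*15 = -600)
1/(-(-69166)/62723 + (19436/41616 + T/(-24236))) = 1/(-(-69166)/62723 + (19436/41616 - 600/(-24236))) = 1/(-(-69166)/62723 + (19436*(1/41616) - 600*(-1/24236))) = 1/(-1*(-69166/62723) + (4859/10404 + 150/6059)) = 1/(69166/62723 + 31001281/63037836) = 1/(6304568312939/3953922187428) = 3953922187428/6304568312939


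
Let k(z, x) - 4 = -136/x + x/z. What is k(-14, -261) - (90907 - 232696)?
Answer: 518181647/3654 ≈ 1.4181e+5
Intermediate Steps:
k(z, x) = 4 - 136/x + x/z (k(z, x) = 4 + (-136/x + x/z) = 4 - 136/x + x/z)
k(-14, -261) - (90907 - 232696) = (4 - 136/(-261) - 261/(-14)) - (90907 - 232696) = (4 - 136*(-1/261) - 261*(-1/14)) - 1*(-141789) = (4 + 136/261 + 261/14) + 141789 = 84641/3654 + 141789 = 518181647/3654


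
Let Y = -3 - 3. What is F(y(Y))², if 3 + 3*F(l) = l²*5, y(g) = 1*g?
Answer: 3481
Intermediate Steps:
Y = -6
y(g) = g
F(l) = -1 + 5*l²/3 (F(l) = -1 + (l²*5)/3 = -1 + (5*l²)/3 = -1 + 5*l²/3)
F(y(Y))² = (-1 + (5/3)*(-6)²)² = (-1 + (5/3)*36)² = (-1 + 60)² = 59² = 3481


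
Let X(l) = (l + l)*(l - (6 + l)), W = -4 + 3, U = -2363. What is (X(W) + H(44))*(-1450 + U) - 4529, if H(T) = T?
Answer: -218057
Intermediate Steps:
W = -1
X(l) = -12*l (X(l) = (2*l)*(l + (-6 - l)) = (2*l)*(-6) = -12*l)
(X(W) + H(44))*(-1450 + U) - 4529 = (-12*(-1) + 44)*(-1450 - 2363) - 4529 = (12 + 44)*(-3813) - 4529 = 56*(-3813) - 4529 = -213528 - 4529 = -218057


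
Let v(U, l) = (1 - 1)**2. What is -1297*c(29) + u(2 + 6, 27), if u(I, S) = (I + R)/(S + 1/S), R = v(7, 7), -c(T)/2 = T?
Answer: 27457598/365 ≈ 75226.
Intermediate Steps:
c(T) = -2*T
v(U, l) = 0 (v(U, l) = 0**2 = 0)
R = 0
u(I, S) = I/(S + 1/S) (u(I, S) = (I + 0)/(S + 1/S) = I/(S + 1/S))
-1297*c(29) + u(2 + 6, 27) = -(-2594)*29 + (2 + 6)*27/(1 + 27**2) = -1297*(-58) + 8*27/(1 + 729) = 75226 + 8*27/730 = 75226 + 8*27*(1/730) = 75226 + 108/365 = 27457598/365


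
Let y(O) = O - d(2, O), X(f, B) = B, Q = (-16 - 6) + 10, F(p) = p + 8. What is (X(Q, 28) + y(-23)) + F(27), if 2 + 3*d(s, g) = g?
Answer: 145/3 ≈ 48.333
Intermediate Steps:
F(p) = 8 + p
d(s, g) = -2/3 + g/3
Q = -12 (Q = -22 + 10 = -12)
y(O) = 2/3 + 2*O/3 (y(O) = O - (-2/3 + O/3) = O + (2/3 - O/3) = 2/3 + 2*O/3)
(X(Q, 28) + y(-23)) + F(27) = (28 + (2/3 + (2/3)*(-23))) + (8 + 27) = (28 + (2/3 - 46/3)) + 35 = (28 - 44/3) + 35 = 40/3 + 35 = 145/3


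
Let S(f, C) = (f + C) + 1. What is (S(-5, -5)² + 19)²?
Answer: 10000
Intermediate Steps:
S(f, C) = 1 + C + f (S(f, C) = (C + f) + 1 = 1 + C + f)
(S(-5, -5)² + 19)² = ((1 - 5 - 5)² + 19)² = ((-9)² + 19)² = (81 + 19)² = 100² = 10000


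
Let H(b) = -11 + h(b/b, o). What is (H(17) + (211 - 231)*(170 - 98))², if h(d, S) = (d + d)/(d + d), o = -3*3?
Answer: 2102500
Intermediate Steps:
o = -9
h(d, S) = 1 (h(d, S) = (2*d)/((2*d)) = (2*d)*(1/(2*d)) = 1)
H(b) = -10 (H(b) = -11 + 1 = -10)
(H(17) + (211 - 231)*(170 - 98))² = (-10 + (211 - 231)*(170 - 98))² = (-10 - 20*72)² = (-10 - 1440)² = (-1450)² = 2102500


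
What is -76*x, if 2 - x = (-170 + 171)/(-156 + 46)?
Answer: -8398/55 ≈ -152.69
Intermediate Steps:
x = 221/110 (x = 2 - (-170 + 171)/(-156 + 46) = 2 - 1/(-110) = 2 - (-1)/110 = 2 - 1*(-1/110) = 2 + 1/110 = 221/110 ≈ 2.0091)
-76*x = -76*221/110 = -8398/55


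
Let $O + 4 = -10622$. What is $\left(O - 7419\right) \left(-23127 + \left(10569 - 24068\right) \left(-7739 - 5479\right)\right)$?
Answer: $-3219348089475$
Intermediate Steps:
$O = -10626$ ($O = -4 - 10622 = -10626$)
$\left(O - 7419\right) \left(-23127 + \left(10569 - 24068\right) \left(-7739 - 5479\right)\right) = \left(-10626 - 7419\right) \left(-23127 + \left(10569 - 24068\right) \left(-7739 - 5479\right)\right) = - 18045 \left(-23127 - -178429782\right) = - 18045 \left(-23127 + 178429782\right) = \left(-18045\right) 178406655 = -3219348089475$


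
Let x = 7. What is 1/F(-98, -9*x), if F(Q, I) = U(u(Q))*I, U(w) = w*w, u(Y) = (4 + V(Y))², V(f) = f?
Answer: -1/4918718448 ≈ -2.0330e-10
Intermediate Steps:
u(Y) = (4 + Y)²
U(w) = w²
F(Q, I) = I*(4 + Q)⁴ (F(Q, I) = ((4 + Q)²)²*I = (4 + Q)⁴*I = I*(4 + Q)⁴)
1/F(-98, -9*x) = 1/((-9*7)*(4 - 98)⁴) = 1/(-63*(-94)⁴) = 1/(-63*78074896) = 1/(-4918718448) = -1/4918718448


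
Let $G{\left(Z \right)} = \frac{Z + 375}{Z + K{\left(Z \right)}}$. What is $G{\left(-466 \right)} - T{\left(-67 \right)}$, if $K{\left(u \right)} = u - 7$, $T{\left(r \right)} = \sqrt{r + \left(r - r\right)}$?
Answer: $\frac{91}{939} - i \sqrt{67} \approx 0.096912 - 8.1853 i$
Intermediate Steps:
$T{\left(r \right)} = \sqrt{r}$ ($T{\left(r \right)} = \sqrt{r + 0} = \sqrt{r}$)
$K{\left(u \right)} = -7 + u$
$G{\left(Z \right)} = \frac{375 + Z}{-7 + 2 Z}$ ($G{\left(Z \right)} = \frac{Z + 375}{Z + \left(-7 + Z\right)} = \frac{375 + Z}{-7 + 2 Z}$)
$G{\left(-466 \right)} - T{\left(-67 \right)} = \frac{375 - 466}{-7 + 2 \left(-466\right)} - \sqrt{-67} = \frac{1}{-7 - 932} \left(-91\right) - i \sqrt{67} = \frac{1}{-939} \left(-91\right) - i \sqrt{67} = \left(- \frac{1}{939}\right) \left(-91\right) - i \sqrt{67} = \frac{91}{939} - i \sqrt{67}$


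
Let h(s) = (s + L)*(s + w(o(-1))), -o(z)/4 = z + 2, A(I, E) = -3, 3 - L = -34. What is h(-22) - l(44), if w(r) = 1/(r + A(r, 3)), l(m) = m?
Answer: -2633/7 ≈ -376.14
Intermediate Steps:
L = 37 (L = 3 - 1*(-34) = 3 + 34 = 37)
o(z) = -8 - 4*z (o(z) = -4*(z + 2) = -4*(2 + z) = -8 - 4*z)
w(r) = 1/(-3 + r) (w(r) = 1/(r - 3) = 1/(-3 + r))
h(s) = (37 + s)*(-1/7 + s) (h(s) = (s + 37)*(s + 1/(-3 + (-8 - 4*(-1)))) = (37 + s)*(s + 1/(-3 + (-8 + 4))) = (37 + s)*(s + 1/(-3 - 4)) = (37 + s)*(s + 1/(-7)) = (37 + s)*(s - 1/7) = (37 + s)*(-1/7 + s))
h(-22) - l(44) = (-37/7 + (-22)**2 + (258/7)*(-22)) - 1*44 = (-37/7 + 484 - 5676/7) - 44 = -2325/7 - 44 = -2633/7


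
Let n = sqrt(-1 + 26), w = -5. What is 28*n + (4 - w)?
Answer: 149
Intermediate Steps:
n = 5 (n = sqrt(25) = 5)
28*n + (4 - w) = 28*5 + (4 - 1*(-5)) = 140 + (4 + 5) = 140 + 9 = 149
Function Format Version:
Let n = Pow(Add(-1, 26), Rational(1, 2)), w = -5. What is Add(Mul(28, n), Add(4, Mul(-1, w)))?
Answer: 149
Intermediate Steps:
n = 5 (n = Pow(25, Rational(1, 2)) = 5)
Add(Mul(28, n), Add(4, Mul(-1, w))) = Add(Mul(28, 5), Add(4, Mul(-1, -5))) = Add(140, Add(4, 5)) = Add(140, 9) = 149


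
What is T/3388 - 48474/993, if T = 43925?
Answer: -5743447/160204 ≈ -35.851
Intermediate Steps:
T/3388 - 48474/993 = 43925/3388 - 48474/993 = 43925*(1/3388) - 48474*1/993 = 6275/484 - 16158/331 = -5743447/160204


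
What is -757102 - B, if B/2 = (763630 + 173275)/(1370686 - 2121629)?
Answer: -568538573376/750943 ≈ -7.5710e+5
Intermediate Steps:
B = -1873810/750943 (B = 2*((763630 + 173275)/(1370686 - 2121629)) = 2*(936905/(-750943)) = 2*(936905*(-1/750943)) = 2*(-936905/750943) = -1873810/750943 ≈ -2.4953)
-757102 - B = -757102 - 1*(-1873810/750943) = -757102 + 1873810/750943 = -568538573376/750943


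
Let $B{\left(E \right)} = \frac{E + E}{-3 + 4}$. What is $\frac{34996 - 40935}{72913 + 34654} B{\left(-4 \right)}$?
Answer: $\frac{47512}{107567} \approx 0.4417$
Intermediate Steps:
$B{\left(E \right)} = 2 E$ ($B{\left(E \right)} = \frac{2 E}{1} = 2 E 1 = 2 E$)
$\frac{34996 - 40935}{72913 + 34654} B{\left(-4 \right)} = \frac{34996 - 40935}{72913 + 34654} \cdot 2 \left(-4\right) = - \frac{5939}{107567} \left(-8\right) = \left(-5939\right) \frac{1}{107567} \left(-8\right) = \left(- \frac{5939}{107567}\right) \left(-8\right) = \frac{47512}{107567}$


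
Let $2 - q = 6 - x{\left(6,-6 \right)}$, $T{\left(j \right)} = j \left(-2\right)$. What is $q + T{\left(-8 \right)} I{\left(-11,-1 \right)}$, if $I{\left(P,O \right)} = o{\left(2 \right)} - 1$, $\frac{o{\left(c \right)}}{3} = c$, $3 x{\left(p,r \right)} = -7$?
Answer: $\frac{221}{3} \approx 73.667$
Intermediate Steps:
$x{\left(p,r \right)} = - \frac{7}{3}$ ($x{\left(p,r \right)} = \frac{1}{3} \left(-7\right) = - \frac{7}{3}$)
$o{\left(c \right)} = 3 c$
$I{\left(P,O \right)} = 5$ ($I{\left(P,O \right)} = 3 \cdot 2 - 1 = 6 - 1 = 5$)
$T{\left(j \right)} = - 2 j$
$q = - \frac{19}{3}$ ($q = 2 - \left(6 - - \frac{7}{3}\right) = 2 - \left(6 + \frac{7}{3}\right) = 2 - \frac{25}{3} = - \frac{19}{3} \approx -6.3333$)
$q + T{\left(-8 \right)} I{\left(-11,-1 \right)} = - \frac{19}{3} + \left(-2\right) \left(-8\right) 5 = - \frac{19}{3} + 16 \cdot 5 = - \frac{19}{3} + 80 = \frac{221}{3}$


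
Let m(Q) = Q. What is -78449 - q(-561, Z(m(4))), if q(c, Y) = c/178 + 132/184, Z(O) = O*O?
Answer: -160580120/2047 ≈ -78447.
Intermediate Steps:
Z(O) = O²
q(c, Y) = 33/46 + c/178 (q(c, Y) = c*(1/178) + 132*(1/184) = c/178 + 33/46 = 33/46 + c/178)
-78449 - q(-561, Z(m(4))) = -78449 - (33/46 + (1/178)*(-561)) = -78449 - (33/46 - 561/178) = -78449 - 1*(-4983/2047) = -78449 + 4983/2047 = -160580120/2047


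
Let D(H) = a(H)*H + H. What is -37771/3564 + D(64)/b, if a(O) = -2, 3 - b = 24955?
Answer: -117779237/11116116 ≈ -10.595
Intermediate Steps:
b = -24952 (b = 3 - 1*24955 = 3 - 24955 = -24952)
D(H) = -H (D(H) = -2*H + H = -H)
-37771/3564 + D(64)/b = -37771/3564 - 1*64/(-24952) = -37771*1/3564 - 64*(-1/24952) = -37771/3564 + 8/3119 = -117779237/11116116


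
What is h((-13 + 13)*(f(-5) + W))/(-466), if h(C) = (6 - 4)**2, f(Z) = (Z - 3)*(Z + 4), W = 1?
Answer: -2/233 ≈ -0.0085837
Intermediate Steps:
f(Z) = (-3 + Z)*(4 + Z)
h(C) = 4 (h(C) = 2**2 = 4)
h((-13 + 13)*(f(-5) + W))/(-466) = 4/(-466) = 4*(-1/466) = -2/233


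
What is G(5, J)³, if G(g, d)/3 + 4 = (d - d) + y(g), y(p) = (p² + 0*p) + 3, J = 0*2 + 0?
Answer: 373248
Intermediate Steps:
J = 0 (J = 0 + 0 = 0)
y(p) = 3 + p² (y(p) = (p² + 0) + 3 = p² + 3 = 3 + p²)
G(g, d) = -3 + 3*g² (G(g, d) = -12 + 3*((d - d) + (3 + g²)) = -12 + 3*(0 + (3 + g²)) = -12 + 3*(3 + g²) = -12 + (9 + 3*g²) = -3 + 3*g²)
G(5, J)³ = (-3 + 3*5²)³ = (-3 + 3*25)³ = (-3 + 75)³ = 72³ = 373248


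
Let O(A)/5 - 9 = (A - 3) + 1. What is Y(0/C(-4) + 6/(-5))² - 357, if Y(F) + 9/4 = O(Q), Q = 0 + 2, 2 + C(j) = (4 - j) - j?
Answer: 23529/16 ≈ 1470.6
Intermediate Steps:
C(j) = 2 - 2*j (C(j) = -2 + ((4 - j) - j) = -2 + (4 - 2*j) = 2 - 2*j)
Q = 2
O(A) = 35 + 5*A (O(A) = 45 + 5*((A - 3) + 1) = 45 + 5*((-3 + A) + 1) = 45 + 5*(-2 + A) = 45 + (-10 + 5*A) = 35 + 5*A)
Y(F) = 171/4 (Y(F) = -9/4 + (35 + 5*2) = -9/4 + (35 + 10) = -9/4 + 45 = 171/4)
Y(0/C(-4) + 6/(-5))² - 357 = (171/4)² - 357 = 29241/16 - 357 = 23529/16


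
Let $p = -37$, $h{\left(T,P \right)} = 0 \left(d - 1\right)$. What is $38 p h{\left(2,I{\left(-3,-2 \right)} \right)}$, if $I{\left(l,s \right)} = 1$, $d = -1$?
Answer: $0$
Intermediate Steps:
$h{\left(T,P \right)} = 0$ ($h{\left(T,P \right)} = 0 \left(-1 - 1\right) = 0 \left(-2\right) = 0$)
$38 p h{\left(2,I{\left(-3,-2 \right)} \right)} = 38 \left(-37\right) 0 = \left(-1406\right) 0 = 0$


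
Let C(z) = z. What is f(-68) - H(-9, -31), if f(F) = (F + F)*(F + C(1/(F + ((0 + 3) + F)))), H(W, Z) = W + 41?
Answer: 1225864/133 ≈ 9217.0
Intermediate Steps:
H(W, Z) = 41 + W
f(F) = 2*F*(F + 1/(3 + 2*F)) (f(F) = (F + F)*(F + 1/(F + ((0 + 3) + F))) = (2*F)*(F + 1/(F + (3 + F))) = (2*F)*(F + 1/(3 + 2*F)) = 2*F*(F + 1/(3 + 2*F)))
f(-68) - H(-9, -31) = 2*(-68)*(1 - 68*(3 + 2*(-68)))/(3 + 2*(-68)) - (41 - 9) = 2*(-68)*(1 - 68*(3 - 136))/(3 - 136) - 1*32 = 2*(-68)*(1 - 68*(-133))/(-133) - 32 = 2*(-68)*(-1/133)*(1 + 9044) - 32 = 2*(-68)*(-1/133)*9045 - 32 = 1230120/133 - 32 = 1225864/133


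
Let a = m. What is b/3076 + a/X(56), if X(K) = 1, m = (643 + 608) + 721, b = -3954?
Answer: 3030959/1538 ≈ 1970.7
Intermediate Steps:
m = 1972 (m = 1251 + 721 = 1972)
a = 1972
b/3076 + a/X(56) = -3954/3076 + 1972/1 = -3954*1/3076 + 1972*1 = -1977/1538 + 1972 = 3030959/1538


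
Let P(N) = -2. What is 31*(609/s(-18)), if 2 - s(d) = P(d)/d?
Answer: 169911/17 ≈ 9994.8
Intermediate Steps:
s(d) = 2 + 2/d (s(d) = 2 - (-2)/d = 2 + 2/d)
31*(609/s(-18)) = 31*(609/(2 + 2/(-18))) = 31*(609/(2 + 2*(-1/18))) = 31*(609/(2 - 1/9)) = 31*(609/(17/9)) = 31*(609*(9/17)) = 31*(5481/17) = 169911/17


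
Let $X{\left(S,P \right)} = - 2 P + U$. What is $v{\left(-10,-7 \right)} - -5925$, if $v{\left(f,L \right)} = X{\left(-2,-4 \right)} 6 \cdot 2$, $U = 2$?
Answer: $6045$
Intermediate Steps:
$X{\left(S,P \right)} = 2 - 2 P$ ($X{\left(S,P \right)} = - 2 P + 2 = 2 - 2 P$)
$v{\left(f,L \right)} = 120$ ($v{\left(f,L \right)} = \left(2 - -8\right) 6 \cdot 2 = \left(2 + 8\right) 6 \cdot 2 = 10 \cdot 6 \cdot 2 = 60 \cdot 2 = 120$)
$v{\left(-10,-7 \right)} - -5925 = 120 - -5925 = 120 + 5925 = 6045$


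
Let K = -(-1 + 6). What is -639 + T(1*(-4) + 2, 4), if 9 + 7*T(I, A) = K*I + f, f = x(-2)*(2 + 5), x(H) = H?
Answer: -4486/7 ≈ -640.86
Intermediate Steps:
K = -5 (K = -1*5 = -5)
f = -14 (f = -2*(2 + 5) = -2*7 = -14)
T(I, A) = -23/7 - 5*I/7 (T(I, A) = -9/7 + (-5*I - 14)/7 = -9/7 + (-14 - 5*I)/7 = -9/7 + (-2 - 5*I/7) = -23/7 - 5*I/7)
-639 + T(1*(-4) + 2, 4) = -639 + (-23/7 - 5*(1*(-4) + 2)/7) = -639 + (-23/7 - 5*(-4 + 2)/7) = -639 + (-23/7 - 5/7*(-2)) = -639 + (-23/7 + 10/7) = -639 - 13/7 = -4486/7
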